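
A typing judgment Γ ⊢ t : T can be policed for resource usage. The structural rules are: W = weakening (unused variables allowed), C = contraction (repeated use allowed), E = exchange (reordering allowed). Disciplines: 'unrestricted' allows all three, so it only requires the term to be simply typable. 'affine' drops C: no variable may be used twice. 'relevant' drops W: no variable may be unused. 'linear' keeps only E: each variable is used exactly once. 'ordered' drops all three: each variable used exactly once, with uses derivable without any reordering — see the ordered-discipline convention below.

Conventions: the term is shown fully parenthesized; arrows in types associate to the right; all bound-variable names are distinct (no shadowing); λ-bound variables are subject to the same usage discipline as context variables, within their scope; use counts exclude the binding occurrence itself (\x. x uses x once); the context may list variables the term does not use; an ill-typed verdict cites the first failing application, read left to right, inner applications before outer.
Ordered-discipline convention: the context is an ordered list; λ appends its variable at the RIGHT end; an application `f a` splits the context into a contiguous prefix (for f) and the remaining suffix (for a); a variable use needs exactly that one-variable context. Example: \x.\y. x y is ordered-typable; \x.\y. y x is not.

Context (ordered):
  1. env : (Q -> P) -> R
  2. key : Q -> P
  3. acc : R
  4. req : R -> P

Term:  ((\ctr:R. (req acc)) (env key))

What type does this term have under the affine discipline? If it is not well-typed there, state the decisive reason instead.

term : P
usage: env: 1×; key: 1×; acc: 1×; req: 1×; ctr [bound]: 0×
uses in reading order: req, acc, env, key
typing: well-typed — term : P
across the five disciplines: ordered ✗ | linear ✗ | affine ✓ | relevant ✗ | unrestricted ✓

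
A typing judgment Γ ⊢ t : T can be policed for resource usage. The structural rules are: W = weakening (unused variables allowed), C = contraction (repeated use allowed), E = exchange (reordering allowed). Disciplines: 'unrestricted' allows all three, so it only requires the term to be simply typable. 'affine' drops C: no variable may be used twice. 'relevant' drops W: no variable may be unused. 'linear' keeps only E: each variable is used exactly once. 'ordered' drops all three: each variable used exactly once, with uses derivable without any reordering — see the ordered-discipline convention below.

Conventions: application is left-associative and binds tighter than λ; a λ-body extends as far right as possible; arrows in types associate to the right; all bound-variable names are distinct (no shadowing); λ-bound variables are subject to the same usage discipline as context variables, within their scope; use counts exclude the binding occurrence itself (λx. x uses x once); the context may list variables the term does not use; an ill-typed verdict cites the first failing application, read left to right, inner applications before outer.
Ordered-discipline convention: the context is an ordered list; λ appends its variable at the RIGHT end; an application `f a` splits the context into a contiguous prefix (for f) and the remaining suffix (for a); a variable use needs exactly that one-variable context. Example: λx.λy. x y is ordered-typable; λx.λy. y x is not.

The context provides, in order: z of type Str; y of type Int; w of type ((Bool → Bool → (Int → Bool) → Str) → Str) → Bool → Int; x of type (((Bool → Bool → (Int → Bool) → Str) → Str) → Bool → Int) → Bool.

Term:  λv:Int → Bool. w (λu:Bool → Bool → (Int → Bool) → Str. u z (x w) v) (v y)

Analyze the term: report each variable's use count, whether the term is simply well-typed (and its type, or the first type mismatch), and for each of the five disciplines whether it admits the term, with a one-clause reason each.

variable uses: z: 1×; y: 1×; w: 2×; x: 1×; v [bound]: 2×; u [bound]: 1×
use order (left to right): w, u, z, x, w, v, v, y
typing: ill-typed: an application expects Bool but receives Str
ordered: ✗ — fails simple typing
linear: ✗ — a type mismatch blocks all five
affine: ✗ — the type mismatch rejects it
relevant: ✗ — not simply typable
unrestricted: ✗ — fails simple typing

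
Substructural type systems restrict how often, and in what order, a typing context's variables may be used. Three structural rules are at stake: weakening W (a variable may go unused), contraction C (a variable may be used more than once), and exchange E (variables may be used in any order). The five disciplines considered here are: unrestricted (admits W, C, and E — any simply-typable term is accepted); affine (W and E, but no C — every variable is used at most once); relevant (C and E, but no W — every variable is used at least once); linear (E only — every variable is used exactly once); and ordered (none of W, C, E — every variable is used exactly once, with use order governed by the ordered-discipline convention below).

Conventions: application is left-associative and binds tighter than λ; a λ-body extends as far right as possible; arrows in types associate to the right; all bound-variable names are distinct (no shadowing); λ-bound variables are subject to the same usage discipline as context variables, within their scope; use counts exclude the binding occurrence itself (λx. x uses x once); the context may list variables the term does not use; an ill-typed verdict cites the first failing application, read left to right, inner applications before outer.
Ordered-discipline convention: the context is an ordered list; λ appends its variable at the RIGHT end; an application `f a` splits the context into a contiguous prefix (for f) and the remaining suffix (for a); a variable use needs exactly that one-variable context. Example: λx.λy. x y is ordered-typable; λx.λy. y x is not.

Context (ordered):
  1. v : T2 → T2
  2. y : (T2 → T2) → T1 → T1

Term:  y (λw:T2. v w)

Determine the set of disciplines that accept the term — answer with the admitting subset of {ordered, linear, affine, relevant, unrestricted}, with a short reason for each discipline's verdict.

admitting disciplines: linear, affine, relevant, unrestricted
counts: v: 1×; y: 1×; w (bound): 1×
left-to-right use order: y, v, w
typing: the term checks, with type T1 → T1
ordered: ✗ — no ordered split (uses run y, v, w)
linear: ✓ — each of v, y, w used exactly once
affine: ✓ — none of v, y, w used more than once
relevant: ✓ — none of v, y, w goes unused
unrestricted: ✓ — typability at T1 → T1 is all that's needed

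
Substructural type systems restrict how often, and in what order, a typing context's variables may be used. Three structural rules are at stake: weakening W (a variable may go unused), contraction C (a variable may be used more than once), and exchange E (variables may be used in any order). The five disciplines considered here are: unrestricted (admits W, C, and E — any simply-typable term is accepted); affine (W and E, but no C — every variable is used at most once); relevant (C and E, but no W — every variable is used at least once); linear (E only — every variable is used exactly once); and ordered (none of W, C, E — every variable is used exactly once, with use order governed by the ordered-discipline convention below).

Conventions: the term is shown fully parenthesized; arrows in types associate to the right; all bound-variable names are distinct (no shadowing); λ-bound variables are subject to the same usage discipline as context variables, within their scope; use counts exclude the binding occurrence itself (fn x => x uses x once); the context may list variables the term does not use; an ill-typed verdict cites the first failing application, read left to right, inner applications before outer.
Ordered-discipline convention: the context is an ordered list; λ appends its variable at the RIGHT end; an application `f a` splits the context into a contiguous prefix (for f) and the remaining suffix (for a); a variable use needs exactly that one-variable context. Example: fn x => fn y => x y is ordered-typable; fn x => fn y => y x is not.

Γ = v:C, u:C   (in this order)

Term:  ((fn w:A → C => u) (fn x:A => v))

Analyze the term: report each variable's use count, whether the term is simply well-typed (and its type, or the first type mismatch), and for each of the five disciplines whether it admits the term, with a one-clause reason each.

use counts: v=1; u=1; w (bound)=0; x (bound)=0
left-to-right use order: u, v
typing: well-typed at C
ordered ✗ (needs weakening: w, x unused)
linear ✗ (needs weakening: w, x unused)
affine ✓ (at most one use each (v, u, w, x))
relevant ✗ (needs weakening: w, x unused)
unrestricted ✓ (well-typed at C; no restrictions here)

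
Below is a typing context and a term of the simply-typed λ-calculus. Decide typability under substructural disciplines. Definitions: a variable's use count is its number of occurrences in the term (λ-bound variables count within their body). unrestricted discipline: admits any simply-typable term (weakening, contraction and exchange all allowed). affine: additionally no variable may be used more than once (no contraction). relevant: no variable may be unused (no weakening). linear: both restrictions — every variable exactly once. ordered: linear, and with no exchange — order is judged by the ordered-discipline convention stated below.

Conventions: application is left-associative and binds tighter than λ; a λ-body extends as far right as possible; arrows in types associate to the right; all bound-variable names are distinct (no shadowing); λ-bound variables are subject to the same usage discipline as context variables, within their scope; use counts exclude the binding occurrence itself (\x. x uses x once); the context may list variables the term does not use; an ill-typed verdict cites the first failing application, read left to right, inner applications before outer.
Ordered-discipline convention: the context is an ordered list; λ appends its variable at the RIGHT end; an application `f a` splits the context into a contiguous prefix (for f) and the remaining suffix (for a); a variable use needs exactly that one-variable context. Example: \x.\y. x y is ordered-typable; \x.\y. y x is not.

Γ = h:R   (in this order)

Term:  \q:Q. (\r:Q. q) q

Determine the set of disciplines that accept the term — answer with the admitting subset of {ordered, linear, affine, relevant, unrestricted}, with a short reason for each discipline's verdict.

admitting disciplines: unrestricted
usage: h=0, q [bound]=2, r [bound]=0
use order (left to right): q, q
typing: ✓ — Q → Q
ordered ✗ (q ×2 used more than once (contraction); needs weakening: h, r unused)
linear ✗ (q ×2 used more than once (contraction); needs weakening: h, r unused)
affine ✗ (q ×2 used more than once (contraction))
relevant ✗ (needs weakening: h, r unused)
unrestricted ✓ (typability at Q → Q is all that's needed)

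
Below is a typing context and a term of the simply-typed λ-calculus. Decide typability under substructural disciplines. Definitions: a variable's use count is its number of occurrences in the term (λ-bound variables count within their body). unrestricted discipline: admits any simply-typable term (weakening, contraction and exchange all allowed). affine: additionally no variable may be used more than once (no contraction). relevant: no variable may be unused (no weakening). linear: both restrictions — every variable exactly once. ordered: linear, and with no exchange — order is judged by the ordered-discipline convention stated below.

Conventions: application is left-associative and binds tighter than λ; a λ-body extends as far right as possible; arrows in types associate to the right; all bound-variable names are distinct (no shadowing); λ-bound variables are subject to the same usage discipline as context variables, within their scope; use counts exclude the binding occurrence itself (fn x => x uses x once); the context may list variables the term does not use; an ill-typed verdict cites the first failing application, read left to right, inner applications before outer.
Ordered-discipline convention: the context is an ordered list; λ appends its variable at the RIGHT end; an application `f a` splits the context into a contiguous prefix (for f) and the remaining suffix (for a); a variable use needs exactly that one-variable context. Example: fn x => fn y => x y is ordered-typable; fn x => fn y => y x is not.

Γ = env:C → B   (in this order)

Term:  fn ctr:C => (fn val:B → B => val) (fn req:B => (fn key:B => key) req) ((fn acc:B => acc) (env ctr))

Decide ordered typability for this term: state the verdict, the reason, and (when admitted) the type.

yes — one use each (env, ctr, val, req, key, acc); ordered split holds; term : C → B
counts: env=1, ctr (bound)=1, val (bound)=1, req (bound)=1, key (bound)=1, acc (bound)=1
uses in reading order: val, key, req, acc, env, ctr
typing: well-typed at C → B
all disciplines: ordered ✓ · linear ✓ · affine ✓ · relevant ✓ · unrestricted ✓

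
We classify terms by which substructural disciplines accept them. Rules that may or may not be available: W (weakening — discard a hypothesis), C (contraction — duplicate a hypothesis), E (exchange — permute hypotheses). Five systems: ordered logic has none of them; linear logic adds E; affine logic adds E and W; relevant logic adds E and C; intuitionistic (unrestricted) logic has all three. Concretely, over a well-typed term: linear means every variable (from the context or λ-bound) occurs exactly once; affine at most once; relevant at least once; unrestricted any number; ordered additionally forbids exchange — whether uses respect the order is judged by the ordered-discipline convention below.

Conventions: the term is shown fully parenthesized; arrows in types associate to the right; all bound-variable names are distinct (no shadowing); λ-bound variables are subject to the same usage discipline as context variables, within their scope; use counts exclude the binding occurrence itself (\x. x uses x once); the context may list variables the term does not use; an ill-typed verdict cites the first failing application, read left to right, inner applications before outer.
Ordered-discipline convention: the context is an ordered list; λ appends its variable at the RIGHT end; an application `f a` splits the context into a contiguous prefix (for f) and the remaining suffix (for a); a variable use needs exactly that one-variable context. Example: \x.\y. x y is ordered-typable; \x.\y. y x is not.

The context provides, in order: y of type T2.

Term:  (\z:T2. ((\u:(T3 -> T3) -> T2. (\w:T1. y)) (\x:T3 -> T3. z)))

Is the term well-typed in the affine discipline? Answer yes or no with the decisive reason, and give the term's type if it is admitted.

yes — y, z, u, w, x: no repeats, contraction unneeded; term : T2 -> T1 -> T2
use counts: y=1, z (bound)=1, u (bound)=0, w (bound)=0, x (bound)=0
uses in reading order: y, z
typing: well-typed — term : T2 -> T1 -> T2
per-discipline verdicts: ordered ✗ | linear ✗ | affine ✓ | relevant ✗ | unrestricted ✓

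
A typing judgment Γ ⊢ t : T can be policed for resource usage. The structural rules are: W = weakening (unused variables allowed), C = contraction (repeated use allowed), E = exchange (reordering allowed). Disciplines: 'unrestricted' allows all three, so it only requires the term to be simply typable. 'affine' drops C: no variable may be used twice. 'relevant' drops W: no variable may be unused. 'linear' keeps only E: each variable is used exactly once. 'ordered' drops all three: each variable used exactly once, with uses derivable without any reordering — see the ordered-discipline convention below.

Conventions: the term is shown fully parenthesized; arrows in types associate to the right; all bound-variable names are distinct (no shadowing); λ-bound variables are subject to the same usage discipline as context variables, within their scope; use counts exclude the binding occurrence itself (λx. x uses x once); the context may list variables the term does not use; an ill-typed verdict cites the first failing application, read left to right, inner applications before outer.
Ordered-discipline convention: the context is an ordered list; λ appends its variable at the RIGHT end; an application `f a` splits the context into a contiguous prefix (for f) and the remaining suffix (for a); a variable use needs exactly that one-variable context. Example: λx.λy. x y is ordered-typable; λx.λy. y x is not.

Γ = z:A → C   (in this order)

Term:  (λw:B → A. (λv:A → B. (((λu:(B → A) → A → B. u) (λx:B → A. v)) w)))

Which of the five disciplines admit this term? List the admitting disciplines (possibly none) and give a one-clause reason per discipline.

admitting disciplines: affine, unrestricted
use counts: z: 0×; w (λ-bound): 1×; v (λ-bound): 1×; u (λ-bound): 1×; x (λ-bound): 0×
use order (left to right): u, v, w
typing: ✓ — (B → A) → (A → B) → A → B
ordered: ✗ — needs weakening: z, x unused
linear: ✗ — needs weakening: z, x unused
affine: ✓ — none of z, w, v, u, x used more than once
relevant: ✗ — needs weakening: z, x unused
unrestricted: ✓ — type-checks ((B → A) → (A → B) → A → B) and nothing is barred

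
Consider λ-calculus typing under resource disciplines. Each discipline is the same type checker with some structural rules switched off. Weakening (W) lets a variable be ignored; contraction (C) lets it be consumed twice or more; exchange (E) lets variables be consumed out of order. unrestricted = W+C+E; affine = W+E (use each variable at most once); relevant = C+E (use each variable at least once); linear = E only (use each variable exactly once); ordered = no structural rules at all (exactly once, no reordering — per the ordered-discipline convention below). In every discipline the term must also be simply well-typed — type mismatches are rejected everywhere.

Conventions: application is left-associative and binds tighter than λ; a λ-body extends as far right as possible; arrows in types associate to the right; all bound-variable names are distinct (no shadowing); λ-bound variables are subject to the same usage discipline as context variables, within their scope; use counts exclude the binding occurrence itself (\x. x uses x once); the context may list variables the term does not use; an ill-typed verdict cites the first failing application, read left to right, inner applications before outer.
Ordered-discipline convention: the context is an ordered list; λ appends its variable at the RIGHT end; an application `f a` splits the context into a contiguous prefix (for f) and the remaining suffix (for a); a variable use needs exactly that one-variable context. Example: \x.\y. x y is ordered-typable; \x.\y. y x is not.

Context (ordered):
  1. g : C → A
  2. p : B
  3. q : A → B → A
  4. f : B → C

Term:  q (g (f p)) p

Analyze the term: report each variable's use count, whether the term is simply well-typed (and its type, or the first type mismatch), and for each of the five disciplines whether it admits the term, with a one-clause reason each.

counts: g ×1; p ×2; q ×1; f ×1
uses in reading order: q, g, f, p, p
typing: ✓ — A
ordered: ✗, needs contraction — p ×2
linear: ✗, needs contraction — p ×2
affine: ✗, needs contraction — p ×2
relevant: ✓, none of g, p, q, f goes unused
unrestricted: ✓, simply typable at A; W, C, E all held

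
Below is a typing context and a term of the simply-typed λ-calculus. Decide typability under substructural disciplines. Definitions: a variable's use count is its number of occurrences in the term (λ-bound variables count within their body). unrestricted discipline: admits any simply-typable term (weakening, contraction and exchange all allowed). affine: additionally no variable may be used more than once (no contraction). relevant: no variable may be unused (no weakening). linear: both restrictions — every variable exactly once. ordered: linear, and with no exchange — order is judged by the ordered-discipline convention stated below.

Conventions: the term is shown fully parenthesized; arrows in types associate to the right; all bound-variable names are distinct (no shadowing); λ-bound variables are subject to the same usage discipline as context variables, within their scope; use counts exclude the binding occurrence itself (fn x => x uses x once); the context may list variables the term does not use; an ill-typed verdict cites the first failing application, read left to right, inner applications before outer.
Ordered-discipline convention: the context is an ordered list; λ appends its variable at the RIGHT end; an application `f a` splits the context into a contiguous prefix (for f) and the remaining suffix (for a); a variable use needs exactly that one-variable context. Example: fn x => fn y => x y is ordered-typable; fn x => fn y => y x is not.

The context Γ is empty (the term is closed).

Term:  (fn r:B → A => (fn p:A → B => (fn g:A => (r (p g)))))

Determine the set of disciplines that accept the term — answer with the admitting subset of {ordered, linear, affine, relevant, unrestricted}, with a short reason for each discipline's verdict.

admitting disciplines: ordered, linear, affine, relevant, unrestricted
use counts: r (λ-bound): 1×; p (λ-bound): 1×; g (λ-bound): 1×
order of uses: r, p, g
typing: well-typed at (B → A) → (A → B) → A → A
ordered ✓ (r, p, g once each; derivable with no W/C/E)
linear ✓ (single use per variable (r, p, g))
affine ✓ (r, p, g: no repeats, contraction unneeded)
relevant ✓ (none of r, p, g goes unused)
unrestricted ✓ (well-typed at (B → A) → (A → B) → A → A; no restrictions here)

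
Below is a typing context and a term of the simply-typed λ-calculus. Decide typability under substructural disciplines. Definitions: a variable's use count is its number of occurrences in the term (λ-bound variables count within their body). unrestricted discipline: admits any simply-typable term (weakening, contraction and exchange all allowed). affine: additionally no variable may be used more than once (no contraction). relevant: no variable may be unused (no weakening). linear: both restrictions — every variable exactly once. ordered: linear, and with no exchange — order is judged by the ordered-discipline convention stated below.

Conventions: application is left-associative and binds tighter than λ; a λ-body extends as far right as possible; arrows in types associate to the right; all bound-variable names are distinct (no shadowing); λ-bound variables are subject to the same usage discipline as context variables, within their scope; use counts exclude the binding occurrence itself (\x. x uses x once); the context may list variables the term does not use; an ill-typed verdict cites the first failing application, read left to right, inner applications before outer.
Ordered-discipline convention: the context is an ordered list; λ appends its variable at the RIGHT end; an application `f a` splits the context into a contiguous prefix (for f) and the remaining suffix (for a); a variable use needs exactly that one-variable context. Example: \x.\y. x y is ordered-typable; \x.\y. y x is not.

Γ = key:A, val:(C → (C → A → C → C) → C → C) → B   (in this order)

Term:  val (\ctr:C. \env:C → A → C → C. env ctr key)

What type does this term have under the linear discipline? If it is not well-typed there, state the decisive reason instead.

term : B
counts: key ×1, val ×1, ctr [bound] ×1, env [bound] ×1
left-to-right use order: val, env, ctr, key
typing: ✓ — B
across the five disciplines: ordered ✗ · linear ✓ · affine ✓ · relevant ✓ · unrestricted ✓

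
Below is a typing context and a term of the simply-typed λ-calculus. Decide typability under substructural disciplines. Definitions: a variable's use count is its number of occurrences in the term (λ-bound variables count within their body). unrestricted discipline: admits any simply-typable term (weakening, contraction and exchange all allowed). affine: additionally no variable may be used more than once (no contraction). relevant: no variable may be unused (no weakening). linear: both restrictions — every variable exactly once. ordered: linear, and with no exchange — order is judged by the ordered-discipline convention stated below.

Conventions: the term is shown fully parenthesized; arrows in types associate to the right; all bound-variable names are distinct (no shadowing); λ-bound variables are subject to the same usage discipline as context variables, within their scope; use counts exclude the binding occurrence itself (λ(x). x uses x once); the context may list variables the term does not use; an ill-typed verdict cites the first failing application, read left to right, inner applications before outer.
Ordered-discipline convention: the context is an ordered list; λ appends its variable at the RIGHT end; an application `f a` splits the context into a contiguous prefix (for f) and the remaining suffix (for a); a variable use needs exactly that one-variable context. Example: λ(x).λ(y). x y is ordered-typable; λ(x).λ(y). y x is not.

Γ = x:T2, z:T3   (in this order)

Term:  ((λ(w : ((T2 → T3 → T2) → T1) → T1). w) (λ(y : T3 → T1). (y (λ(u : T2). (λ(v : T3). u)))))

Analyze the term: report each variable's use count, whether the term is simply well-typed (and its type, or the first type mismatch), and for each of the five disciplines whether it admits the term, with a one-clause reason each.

use counts: x=0; z=0; w (bound)=1; y (bound)=1; u (bound)=1; v (bound)=0
uses in reading order: w, y, u
typing: ill-typed: an application expects T3 but receives T2 → T3 → T2
ordered ✗ (a type mismatch blocks all five)
linear ✗ (the type mismatch rejects it)
affine ✗ (not simply typable)
relevant ✗ (fails simple typing)
unrestricted ✗ (a type mismatch blocks all five)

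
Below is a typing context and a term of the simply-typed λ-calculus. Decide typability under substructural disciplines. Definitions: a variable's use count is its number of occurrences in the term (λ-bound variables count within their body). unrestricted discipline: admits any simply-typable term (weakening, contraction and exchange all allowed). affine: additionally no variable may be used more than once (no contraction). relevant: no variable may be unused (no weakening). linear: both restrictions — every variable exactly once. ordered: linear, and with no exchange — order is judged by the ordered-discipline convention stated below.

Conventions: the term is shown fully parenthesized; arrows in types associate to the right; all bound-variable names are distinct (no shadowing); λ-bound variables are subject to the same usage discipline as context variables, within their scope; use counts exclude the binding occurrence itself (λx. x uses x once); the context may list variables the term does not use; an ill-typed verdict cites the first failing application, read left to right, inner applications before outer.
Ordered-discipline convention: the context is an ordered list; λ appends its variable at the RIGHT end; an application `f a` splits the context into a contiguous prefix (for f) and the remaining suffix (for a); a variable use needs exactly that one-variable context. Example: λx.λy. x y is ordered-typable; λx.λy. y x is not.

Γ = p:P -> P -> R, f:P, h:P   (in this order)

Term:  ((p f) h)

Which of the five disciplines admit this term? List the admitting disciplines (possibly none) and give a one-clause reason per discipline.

admitting disciplines: ordered, linear, affine, relevant, unrestricted
counts: p: 1×; f: 1×; h: 1×
uses in reading order: p, f, h
typing: ✓ — R
ordered: ✓ — p, f, h: once each, no exchange needed
linear: ✓ — each of p, f, h used exactly once
affine: ✓ — at most one use each (p, f, h)
relevant: ✓ — p, f, h: all used, weakening unneeded
unrestricted: ✓ — type-checks (R) and nothing is barred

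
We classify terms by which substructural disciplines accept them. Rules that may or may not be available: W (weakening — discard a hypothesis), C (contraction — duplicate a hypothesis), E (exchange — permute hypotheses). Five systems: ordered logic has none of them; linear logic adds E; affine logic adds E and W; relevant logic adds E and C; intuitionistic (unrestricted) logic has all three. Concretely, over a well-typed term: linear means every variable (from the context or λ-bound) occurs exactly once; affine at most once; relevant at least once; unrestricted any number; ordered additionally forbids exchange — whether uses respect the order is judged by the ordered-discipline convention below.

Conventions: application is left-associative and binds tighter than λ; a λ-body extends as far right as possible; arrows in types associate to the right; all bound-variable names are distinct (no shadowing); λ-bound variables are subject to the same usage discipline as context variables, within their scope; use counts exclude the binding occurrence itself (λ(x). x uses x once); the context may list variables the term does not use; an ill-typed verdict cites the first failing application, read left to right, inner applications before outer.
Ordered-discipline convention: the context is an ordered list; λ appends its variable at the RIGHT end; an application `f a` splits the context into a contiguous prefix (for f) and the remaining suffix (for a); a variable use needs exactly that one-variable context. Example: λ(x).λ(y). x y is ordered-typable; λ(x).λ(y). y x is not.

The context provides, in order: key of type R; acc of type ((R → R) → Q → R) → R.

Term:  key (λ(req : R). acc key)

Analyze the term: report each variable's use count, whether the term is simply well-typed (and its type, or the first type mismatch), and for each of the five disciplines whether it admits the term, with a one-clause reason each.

variable uses: key=2, acc=1, req [bound]=0
uses in reading order: key, acc, key
typing: ill-typed: an argument R mismatches the expected (R → R) → Q → R
ordered: ✗, the type mismatch rejects it
linear: ✗, not simply typable
affine: ✗, fails simple typing
relevant: ✗, a type mismatch blocks all five
unrestricted: ✗, the type mismatch rejects it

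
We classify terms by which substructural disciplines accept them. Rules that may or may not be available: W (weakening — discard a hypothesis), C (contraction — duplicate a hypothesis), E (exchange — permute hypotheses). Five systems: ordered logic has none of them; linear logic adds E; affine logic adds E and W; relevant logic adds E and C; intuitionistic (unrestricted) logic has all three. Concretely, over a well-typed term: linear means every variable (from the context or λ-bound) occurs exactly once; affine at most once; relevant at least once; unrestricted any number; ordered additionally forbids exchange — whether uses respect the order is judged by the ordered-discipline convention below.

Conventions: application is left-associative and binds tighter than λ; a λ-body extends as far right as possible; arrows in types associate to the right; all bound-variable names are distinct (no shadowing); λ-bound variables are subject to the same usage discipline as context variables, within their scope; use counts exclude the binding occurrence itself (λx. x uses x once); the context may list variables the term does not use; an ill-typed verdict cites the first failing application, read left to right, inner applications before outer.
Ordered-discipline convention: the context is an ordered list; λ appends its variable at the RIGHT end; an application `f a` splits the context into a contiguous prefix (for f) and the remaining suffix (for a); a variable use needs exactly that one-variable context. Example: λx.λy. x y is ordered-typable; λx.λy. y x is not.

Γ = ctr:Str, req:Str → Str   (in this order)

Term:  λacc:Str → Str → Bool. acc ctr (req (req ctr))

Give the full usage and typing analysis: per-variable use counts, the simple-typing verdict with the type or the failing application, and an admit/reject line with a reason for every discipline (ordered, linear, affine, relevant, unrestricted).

variable uses: ctr ×2; req ×2; acc [bound] ×1
order of uses: acc, ctr, req, req, ctr
typing: ✓ — (Str → Str → Bool) → Bool
ordered ✗ (repeated use of ctr ×2, req ×2)
linear ✗ (repeated use of ctr ×2, req ×2)
affine ✗ (repeated use of ctr ×2, req ×2)
relevant ✓ (none of ctr, req, acc goes unused)
unrestricted ✓ (simply typable at (Str → Str → Bool) → Bool; W, C, E all held)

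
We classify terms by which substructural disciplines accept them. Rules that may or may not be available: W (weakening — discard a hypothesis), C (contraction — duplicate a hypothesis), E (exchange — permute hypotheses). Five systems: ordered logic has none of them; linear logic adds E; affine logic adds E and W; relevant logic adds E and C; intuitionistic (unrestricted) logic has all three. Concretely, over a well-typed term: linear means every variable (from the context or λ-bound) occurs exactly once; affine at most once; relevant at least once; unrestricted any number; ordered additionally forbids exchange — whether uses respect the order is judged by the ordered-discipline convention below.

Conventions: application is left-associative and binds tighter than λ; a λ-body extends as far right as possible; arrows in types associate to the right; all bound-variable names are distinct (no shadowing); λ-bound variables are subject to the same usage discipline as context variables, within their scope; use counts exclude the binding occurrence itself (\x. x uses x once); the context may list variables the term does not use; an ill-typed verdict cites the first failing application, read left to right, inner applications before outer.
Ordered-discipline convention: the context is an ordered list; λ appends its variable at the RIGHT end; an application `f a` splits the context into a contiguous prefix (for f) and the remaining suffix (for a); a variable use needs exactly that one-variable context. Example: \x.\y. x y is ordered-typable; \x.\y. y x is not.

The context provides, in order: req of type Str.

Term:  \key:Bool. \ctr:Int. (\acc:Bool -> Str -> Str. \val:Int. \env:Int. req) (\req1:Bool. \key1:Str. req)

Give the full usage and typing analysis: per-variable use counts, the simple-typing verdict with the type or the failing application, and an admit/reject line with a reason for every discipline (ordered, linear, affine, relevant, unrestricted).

counts: req: 2, key (λ-bound): 0, ctr (λ-bound): 0, acc (λ-bound): 0, val (λ-bound): 0, env (λ-bound): 0, req1 (λ-bound): 0, key1 (λ-bound): 0
use order (left to right): req, req
typing: ✓ — Bool -> Int -> Int -> Int -> Str
ordered ✗ (needs contraction — req ×2; unused: key, ctr, acc, val, env, req1, key1 — weakening required)
linear ✗ (needs contraction — req ×2; unused: key, ctr, acc, val, env, req1, key1 — weakening required)
affine ✗ (needs contraction — req ×2)
relevant ✗ (unused: key, ctr, acc, val, env, req1, key1 — weakening required)
unrestricted ✓ (type-checks (Bool -> Int -> Int -> Int -> Str) and nothing is barred)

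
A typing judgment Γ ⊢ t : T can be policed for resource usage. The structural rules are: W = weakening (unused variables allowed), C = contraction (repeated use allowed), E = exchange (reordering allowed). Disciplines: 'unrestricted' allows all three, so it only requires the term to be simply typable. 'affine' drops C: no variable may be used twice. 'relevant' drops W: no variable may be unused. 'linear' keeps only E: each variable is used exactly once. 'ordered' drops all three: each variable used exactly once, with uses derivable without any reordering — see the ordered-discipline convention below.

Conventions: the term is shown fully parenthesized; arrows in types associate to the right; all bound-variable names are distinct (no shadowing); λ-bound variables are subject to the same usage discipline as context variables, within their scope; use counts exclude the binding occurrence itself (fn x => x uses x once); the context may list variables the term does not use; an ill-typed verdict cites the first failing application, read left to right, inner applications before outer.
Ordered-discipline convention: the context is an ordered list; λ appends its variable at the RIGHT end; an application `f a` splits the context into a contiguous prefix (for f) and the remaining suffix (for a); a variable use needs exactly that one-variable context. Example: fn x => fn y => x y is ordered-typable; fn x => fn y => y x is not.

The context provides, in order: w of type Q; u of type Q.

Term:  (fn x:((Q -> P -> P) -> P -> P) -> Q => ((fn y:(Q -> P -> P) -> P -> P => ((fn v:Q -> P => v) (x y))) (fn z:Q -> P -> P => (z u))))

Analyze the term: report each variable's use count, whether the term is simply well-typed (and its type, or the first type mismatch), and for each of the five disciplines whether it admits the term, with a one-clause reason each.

counts: w ×0; u ×1; x [bound] ×1; y [bound] ×1; v [bound] ×1; z [bound] ×1
left-to-right use order: v, x, y, z, u
typing: ill-typed: a function awaiting Q -> P gets Q
ordered: ✗ — not simply typable
linear: ✗ — fails simple typing
affine: ✗ — a type mismatch blocks all five
relevant: ✗ — the type mismatch rejects it
unrestricted: ✗ — not simply typable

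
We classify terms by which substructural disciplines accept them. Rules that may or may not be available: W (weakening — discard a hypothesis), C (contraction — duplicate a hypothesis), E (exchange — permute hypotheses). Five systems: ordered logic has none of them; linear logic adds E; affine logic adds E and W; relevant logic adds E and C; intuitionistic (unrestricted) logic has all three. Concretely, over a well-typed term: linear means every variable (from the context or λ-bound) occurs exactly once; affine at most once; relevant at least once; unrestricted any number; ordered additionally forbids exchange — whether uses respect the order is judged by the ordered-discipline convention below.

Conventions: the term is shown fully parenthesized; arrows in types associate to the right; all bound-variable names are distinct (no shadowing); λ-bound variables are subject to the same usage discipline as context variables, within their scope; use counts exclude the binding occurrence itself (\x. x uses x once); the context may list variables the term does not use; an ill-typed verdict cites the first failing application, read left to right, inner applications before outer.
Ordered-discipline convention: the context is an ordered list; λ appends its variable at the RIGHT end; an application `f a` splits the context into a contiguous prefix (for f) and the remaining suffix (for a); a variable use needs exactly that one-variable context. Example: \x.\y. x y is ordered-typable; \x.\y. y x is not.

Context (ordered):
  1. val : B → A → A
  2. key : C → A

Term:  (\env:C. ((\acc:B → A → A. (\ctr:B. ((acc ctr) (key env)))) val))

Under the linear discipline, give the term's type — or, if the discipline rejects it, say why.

term : C → B → A
use counts: val=1, key=1, env [bound]=1, acc [bound]=1, ctr [bound]=1
uses in reading order: acc, ctr, key, env, val
typing: ✓ — C → B → A
per-discipline verdicts: ordered ✗, linear ✓, affine ✓, relevant ✓, unrestricted ✓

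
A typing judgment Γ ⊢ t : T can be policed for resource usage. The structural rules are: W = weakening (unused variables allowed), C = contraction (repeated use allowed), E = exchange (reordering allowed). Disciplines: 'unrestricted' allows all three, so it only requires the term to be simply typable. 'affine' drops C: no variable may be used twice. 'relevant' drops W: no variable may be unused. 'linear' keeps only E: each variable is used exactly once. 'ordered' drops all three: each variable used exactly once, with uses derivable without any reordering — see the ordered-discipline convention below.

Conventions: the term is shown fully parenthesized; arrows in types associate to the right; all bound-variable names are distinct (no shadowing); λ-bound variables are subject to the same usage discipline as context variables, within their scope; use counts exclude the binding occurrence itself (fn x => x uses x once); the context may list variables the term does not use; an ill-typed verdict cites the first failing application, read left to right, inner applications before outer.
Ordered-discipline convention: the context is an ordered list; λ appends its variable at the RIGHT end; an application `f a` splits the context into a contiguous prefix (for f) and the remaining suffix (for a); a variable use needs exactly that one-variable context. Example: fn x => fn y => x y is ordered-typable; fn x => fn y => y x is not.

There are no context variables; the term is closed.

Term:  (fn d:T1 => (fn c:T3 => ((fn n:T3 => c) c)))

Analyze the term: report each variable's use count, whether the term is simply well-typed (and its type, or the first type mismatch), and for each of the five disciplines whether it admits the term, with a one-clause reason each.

use counts: d [bound]: 0, c [bound]: 2, n [bound]: 0
use order (left to right): c, c
typing: the term checks, with type T1 → T3 → T3
ordered: ✗, uses contraction: c ×2; d, n never used (weakening)
linear: ✗, uses contraction: c ×2; d, n never used (weakening)
affine: ✗, uses contraction: c ×2
relevant: ✗, d, n never used (weakening)
unrestricted: ✓, typability at T1 → T3 → T3 is all that's needed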